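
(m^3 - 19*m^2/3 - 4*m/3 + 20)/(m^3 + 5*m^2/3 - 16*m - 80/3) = (m^2 - 8*m + 12)/(m^2 - 16)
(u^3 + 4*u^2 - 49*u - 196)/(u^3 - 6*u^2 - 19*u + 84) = (u + 7)/(u - 3)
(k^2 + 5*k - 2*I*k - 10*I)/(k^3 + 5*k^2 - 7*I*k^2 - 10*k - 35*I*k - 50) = 1/(k - 5*I)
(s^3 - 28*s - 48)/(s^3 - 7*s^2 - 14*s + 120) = (s + 2)/(s - 5)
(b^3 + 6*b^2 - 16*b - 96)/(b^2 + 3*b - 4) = (b^2 + 2*b - 24)/(b - 1)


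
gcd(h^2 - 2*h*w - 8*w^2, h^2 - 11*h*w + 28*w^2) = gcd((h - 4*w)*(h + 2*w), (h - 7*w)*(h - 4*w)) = -h + 4*w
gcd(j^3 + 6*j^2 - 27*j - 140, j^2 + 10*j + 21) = j + 7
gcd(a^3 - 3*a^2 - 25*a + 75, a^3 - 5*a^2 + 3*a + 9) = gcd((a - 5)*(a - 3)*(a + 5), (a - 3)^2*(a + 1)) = a - 3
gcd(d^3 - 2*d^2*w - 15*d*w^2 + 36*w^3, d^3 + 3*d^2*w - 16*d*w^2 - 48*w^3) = d + 4*w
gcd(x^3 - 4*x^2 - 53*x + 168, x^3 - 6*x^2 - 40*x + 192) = x - 8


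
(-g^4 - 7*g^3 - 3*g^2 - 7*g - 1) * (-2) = 2*g^4 + 14*g^3 + 6*g^2 + 14*g + 2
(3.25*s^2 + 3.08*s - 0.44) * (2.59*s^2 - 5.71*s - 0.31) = 8.4175*s^4 - 10.5803*s^3 - 19.7339*s^2 + 1.5576*s + 0.1364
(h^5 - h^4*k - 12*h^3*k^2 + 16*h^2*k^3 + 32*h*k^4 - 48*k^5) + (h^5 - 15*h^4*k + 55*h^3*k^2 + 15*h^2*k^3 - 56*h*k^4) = 2*h^5 - 16*h^4*k + 43*h^3*k^2 + 31*h^2*k^3 - 24*h*k^4 - 48*k^5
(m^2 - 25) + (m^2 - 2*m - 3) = 2*m^2 - 2*m - 28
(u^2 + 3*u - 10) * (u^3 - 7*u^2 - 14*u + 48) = u^5 - 4*u^4 - 45*u^3 + 76*u^2 + 284*u - 480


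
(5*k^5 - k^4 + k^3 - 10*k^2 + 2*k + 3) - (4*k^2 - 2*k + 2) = 5*k^5 - k^4 + k^3 - 14*k^2 + 4*k + 1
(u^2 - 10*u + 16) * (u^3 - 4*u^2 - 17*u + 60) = u^5 - 14*u^4 + 39*u^3 + 166*u^2 - 872*u + 960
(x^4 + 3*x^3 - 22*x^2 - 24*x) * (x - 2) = x^5 + x^4 - 28*x^3 + 20*x^2 + 48*x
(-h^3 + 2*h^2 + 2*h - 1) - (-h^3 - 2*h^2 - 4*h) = 4*h^2 + 6*h - 1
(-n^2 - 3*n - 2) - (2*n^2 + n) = -3*n^2 - 4*n - 2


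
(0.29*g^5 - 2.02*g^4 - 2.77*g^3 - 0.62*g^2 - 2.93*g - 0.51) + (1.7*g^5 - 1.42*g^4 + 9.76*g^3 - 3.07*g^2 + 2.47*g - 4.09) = 1.99*g^5 - 3.44*g^4 + 6.99*g^3 - 3.69*g^2 - 0.46*g - 4.6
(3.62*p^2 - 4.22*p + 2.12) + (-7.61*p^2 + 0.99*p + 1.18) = -3.99*p^2 - 3.23*p + 3.3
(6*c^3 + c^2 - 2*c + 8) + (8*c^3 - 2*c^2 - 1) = 14*c^3 - c^2 - 2*c + 7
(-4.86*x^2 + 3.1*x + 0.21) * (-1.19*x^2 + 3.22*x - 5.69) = 5.7834*x^4 - 19.3382*x^3 + 37.3855*x^2 - 16.9628*x - 1.1949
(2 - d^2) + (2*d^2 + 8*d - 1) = d^2 + 8*d + 1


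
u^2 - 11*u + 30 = (u - 6)*(u - 5)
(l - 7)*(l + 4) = l^2 - 3*l - 28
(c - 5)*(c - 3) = c^2 - 8*c + 15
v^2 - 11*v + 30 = (v - 6)*(v - 5)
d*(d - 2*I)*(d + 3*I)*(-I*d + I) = -I*d^4 + d^3 + I*d^3 - d^2 - 6*I*d^2 + 6*I*d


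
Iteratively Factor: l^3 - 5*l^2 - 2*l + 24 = (l - 3)*(l^2 - 2*l - 8) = (l - 4)*(l - 3)*(l + 2)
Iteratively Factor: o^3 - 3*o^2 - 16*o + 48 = (o - 4)*(o^2 + o - 12) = (o - 4)*(o + 4)*(o - 3)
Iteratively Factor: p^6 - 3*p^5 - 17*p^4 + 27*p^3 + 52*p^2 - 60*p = (p - 5)*(p^5 + 2*p^4 - 7*p^3 - 8*p^2 + 12*p) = (p - 5)*(p - 2)*(p^4 + 4*p^3 + p^2 - 6*p) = (p - 5)*(p - 2)*(p - 1)*(p^3 + 5*p^2 + 6*p) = (p - 5)*(p - 2)*(p - 1)*(p + 3)*(p^2 + 2*p) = (p - 5)*(p - 2)*(p - 1)*(p + 2)*(p + 3)*(p)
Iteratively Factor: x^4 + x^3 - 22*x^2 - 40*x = (x + 4)*(x^3 - 3*x^2 - 10*x) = x*(x + 4)*(x^2 - 3*x - 10) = x*(x + 2)*(x + 4)*(x - 5)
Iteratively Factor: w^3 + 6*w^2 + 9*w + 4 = (w + 4)*(w^2 + 2*w + 1) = (w + 1)*(w + 4)*(w + 1)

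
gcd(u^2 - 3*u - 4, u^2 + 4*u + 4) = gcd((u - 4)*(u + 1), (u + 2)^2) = 1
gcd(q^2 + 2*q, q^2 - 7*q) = q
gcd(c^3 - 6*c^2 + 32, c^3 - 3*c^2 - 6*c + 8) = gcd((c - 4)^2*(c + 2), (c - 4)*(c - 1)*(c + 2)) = c^2 - 2*c - 8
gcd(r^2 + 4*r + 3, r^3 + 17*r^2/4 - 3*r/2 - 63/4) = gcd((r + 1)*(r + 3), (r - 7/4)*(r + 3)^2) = r + 3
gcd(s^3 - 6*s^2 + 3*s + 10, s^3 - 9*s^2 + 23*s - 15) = s - 5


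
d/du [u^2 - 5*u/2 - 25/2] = 2*u - 5/2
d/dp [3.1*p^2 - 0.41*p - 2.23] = 6.2*p - 0.41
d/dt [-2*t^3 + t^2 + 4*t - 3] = -6*t^2 + 2*t + 4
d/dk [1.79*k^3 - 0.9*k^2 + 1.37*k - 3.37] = 5.37*k^2 - 1.8*k + 1.37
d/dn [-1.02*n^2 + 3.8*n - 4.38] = 3.8 - 2.04*n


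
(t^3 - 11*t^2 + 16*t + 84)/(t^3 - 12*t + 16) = (t^3 - 11*t^2 + 16*t + 84)/(t^3 - 12*t + 16)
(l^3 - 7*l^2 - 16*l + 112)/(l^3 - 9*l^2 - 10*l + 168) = (l - 4)/(l - 6)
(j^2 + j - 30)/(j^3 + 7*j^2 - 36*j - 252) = (j - 5)/(j^2 + j - 42)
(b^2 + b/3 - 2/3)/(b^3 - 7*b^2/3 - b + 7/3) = (3*b - 2)/(3*b^2 - 10*b + 7)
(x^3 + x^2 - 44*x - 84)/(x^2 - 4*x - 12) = (x^2 - x - 42)/(x - 6)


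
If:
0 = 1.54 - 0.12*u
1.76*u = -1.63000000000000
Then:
No Solution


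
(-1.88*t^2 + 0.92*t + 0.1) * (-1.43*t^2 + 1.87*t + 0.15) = 2.6884*t^4 - 4.8312*t^3 + 1.2954*t^2 + 0.325*t + 0.015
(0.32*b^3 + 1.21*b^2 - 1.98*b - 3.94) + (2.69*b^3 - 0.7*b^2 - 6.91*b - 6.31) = 3.01*b^3 + 0.51*b^2 - 8.89*b - 10.25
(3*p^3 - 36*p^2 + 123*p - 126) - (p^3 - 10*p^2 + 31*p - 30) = 2*p^3 - 26*p^2 + 92*p - 96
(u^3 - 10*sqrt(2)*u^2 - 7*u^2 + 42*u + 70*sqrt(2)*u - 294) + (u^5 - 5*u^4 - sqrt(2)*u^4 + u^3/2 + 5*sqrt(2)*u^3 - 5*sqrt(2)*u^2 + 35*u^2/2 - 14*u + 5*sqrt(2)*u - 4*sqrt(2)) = u^5 - 5*u^4 - sqrt(2)*u^4 + 3*u^3/2 + 5*sqrt(2)*u^3 - 15*sqrt(2)*u^2 + 21*u^2/2 + 28*u + 75*sqrt(2)*u - 294 - 4*sqrt(2)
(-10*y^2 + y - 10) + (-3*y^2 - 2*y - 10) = -13*y^2 - y - 20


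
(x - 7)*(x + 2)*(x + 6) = x^3 + x^2 - 44*x - 84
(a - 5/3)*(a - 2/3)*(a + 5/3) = a^3 - 2*a^2/3 - 25*a/9 + 50/27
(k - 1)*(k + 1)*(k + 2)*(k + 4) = k^4 + 6*k^3 + 7*k^2 - 6*k - 8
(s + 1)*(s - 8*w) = s^2 - 8*s*w + s - 8*w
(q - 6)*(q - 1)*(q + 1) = q^3 - 6*q^2 - q + 6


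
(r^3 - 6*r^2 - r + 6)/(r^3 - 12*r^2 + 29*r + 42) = (r - 1)/(r - 7)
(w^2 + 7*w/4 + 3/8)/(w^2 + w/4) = (w + 3/2)/w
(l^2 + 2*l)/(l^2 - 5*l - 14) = l/(l - 7)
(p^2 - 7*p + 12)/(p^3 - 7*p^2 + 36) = (p - 4)/(p^2 - 4*p - 12)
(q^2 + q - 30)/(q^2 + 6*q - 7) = (q^2 + q - 30)/(q^2 + 6*q - 7)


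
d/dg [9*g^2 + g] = 18*g + 1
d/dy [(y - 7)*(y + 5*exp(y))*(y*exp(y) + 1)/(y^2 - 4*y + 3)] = (-2*(y - 7)*(y - 2)*(y + 5*exp(y))*(y*exp(y) + 1) + (y^2 - 4*y + 3)*((y - 7)*(y + 1)*(y + 5*exp(y))*exp(y) + (y - 7)*(y*exp(y) + 1)*(5*exp(y) + 1) + (y + 5*exp(y))*(y*exp(y) + 1)))/(y^2 - 4*y + 3)^2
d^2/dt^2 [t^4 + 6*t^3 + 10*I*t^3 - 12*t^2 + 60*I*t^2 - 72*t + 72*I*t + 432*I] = 12*t^2 + 12*t*(3 + 5*I) - 24 + 120*I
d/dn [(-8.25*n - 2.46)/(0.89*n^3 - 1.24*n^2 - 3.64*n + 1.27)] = (14.685*n^3 - 3.6618*n^2 - 6.1008*n - 19.4319)/(0.7921*n^6 - 2.2072*n^5 - 4.9416*n^4 + 11.2878*n^3 + 10.1*n^2 - 9.2456*n + 1.6129)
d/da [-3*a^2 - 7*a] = -6*a - 7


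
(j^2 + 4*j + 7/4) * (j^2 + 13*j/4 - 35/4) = j^4 + 29*j^3/4 + 6*j^2 - 469*j/16 - 245/16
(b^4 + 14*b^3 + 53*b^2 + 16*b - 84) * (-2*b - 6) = -2*b^5 - 34*b^4 - 190*b^3 - 350*b^2 + 72*b + 504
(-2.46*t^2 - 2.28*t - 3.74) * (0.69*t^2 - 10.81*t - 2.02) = -1.6974*t^4 + 25.0194*t^3 + 27.0354*t^2 + 45.035*t + 7.5548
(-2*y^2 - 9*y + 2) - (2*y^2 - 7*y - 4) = -4*y^2 - 2*y + 6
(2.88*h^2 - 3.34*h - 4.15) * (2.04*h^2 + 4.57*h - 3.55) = 5.8752*h^4 + 6.348*h^3 - 33.9538*h^2 - 7.1085*h + 14.7325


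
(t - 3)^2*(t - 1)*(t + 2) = t^4 - 5*t^3 + t^2 + 21*t - 18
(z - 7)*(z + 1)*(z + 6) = z^3 - 43*z - 42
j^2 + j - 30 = (j - 5)*(j + 6)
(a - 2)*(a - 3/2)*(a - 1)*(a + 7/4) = a^4 - 11*a^3/4 - 11*a^2/8 + 67*a/8 - 21/4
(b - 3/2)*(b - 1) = b^2 - 5*b/2 + 3/2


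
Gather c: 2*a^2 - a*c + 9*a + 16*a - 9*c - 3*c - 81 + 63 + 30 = 2*a^2 + 25*a + c*(-a - 12) + 12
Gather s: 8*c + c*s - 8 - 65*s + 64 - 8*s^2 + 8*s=8*c - 8*s^2 + s*(c - 57) + 56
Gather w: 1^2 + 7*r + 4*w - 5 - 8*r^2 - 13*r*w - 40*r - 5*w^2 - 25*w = -8*r^2 - 33*r - 5*w^2 + w*(-13*r - 21) - 4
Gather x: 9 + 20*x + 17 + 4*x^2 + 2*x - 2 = 4*x^2 + 22*x + 24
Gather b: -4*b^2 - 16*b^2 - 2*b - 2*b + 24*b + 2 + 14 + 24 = -20*b^2 + 20*b + 40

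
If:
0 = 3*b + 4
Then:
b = -4/3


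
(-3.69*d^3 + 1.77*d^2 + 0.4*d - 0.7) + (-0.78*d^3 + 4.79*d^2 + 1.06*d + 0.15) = -4.47*d^3 + 6.56*d^2 + 1.46*d - 0.55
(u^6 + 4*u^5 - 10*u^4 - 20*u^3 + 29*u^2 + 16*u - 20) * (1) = u^6 + 4*u^5 - 10*u^4 - 20*u^3 + 29*u^2 + 16*u - 20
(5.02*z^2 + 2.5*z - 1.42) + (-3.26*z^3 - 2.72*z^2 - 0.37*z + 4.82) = -3.26*z^3 + 2.3*z^2 + 2.13*z + 3.4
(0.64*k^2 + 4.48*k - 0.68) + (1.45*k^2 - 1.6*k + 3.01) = 2.09*k^2 + 2.88*k + 2.33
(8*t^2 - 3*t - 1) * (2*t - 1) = 16*t^3 - 14*t^2 + t + 1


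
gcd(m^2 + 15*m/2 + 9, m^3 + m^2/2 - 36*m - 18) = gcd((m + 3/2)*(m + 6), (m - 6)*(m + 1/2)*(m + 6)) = m + 6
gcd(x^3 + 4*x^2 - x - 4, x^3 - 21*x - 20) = x^2 + 5*x + 4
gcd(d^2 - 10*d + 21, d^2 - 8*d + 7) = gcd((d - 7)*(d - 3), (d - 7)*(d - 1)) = d - 7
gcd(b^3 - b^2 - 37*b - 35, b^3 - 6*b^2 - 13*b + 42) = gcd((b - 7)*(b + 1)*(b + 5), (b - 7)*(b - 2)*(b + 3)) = b - 7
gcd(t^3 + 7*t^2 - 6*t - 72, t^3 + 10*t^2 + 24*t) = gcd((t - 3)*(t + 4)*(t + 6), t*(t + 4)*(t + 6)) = t^2 + 10*t + 24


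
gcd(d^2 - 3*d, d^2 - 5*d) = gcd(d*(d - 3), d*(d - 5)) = d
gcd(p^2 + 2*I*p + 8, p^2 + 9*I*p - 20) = p + 4*I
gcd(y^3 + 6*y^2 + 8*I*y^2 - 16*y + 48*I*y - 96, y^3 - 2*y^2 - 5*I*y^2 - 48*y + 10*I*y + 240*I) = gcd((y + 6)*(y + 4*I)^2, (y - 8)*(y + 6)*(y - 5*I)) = y + 6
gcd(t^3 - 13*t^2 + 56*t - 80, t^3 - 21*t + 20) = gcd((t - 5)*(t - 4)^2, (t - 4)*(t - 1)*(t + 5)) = t - 4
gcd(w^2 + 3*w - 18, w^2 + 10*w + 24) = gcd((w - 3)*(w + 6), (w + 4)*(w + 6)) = w + 6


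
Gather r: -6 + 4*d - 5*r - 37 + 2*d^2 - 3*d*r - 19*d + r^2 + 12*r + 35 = 2*d^2 - 15*d + r^2 + r*(7 - 3*d) - 8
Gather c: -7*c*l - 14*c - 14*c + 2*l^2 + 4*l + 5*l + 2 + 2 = c*(-7*l - 28) + 2*l^2 + 9*l + 4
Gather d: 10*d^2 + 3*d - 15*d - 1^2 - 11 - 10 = 10*d^2 - 12*d - 22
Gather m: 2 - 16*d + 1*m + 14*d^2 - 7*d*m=14*d^2 - 16*d + m*(1 - 7*d) + 2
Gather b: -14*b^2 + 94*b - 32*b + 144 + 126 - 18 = -14*b^2 + 62*b + 252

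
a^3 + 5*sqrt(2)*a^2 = a^2*(a + 5*sqrt(2))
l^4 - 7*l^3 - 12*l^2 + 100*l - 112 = (l - 7)*(l - 2)^2*(l + 4)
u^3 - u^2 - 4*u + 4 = (u - 2)*(u - 1)*(u + 2)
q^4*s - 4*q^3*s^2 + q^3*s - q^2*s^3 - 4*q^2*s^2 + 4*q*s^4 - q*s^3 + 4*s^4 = (q - 4*s)*(q - s)*(q + s)*(q*s + s)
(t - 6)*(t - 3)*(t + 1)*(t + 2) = t^4 - 6*t^3 - 7*t^2 + 36*t + 36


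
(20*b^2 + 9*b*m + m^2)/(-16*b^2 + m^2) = (-5*b - m)/(4*b - m)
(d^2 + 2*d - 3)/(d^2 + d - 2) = (d + 3)/(d + 2)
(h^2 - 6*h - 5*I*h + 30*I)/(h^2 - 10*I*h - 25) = (h - 6)/(h - 5*I)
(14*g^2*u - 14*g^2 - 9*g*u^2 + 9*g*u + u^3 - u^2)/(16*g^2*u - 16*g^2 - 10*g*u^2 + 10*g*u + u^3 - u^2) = (-7*g + u)/(-8*g + u)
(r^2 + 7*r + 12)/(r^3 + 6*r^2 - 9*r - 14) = (r^2 + 7*r + 12)/(r^3 + 6*r^2 - 9*r - 14)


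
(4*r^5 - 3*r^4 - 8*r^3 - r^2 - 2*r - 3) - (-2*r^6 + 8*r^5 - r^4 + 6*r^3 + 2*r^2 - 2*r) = 2*r^6 - 4*r^5 - 2*r^4 - 14*r^3 - 3*r^2 - 3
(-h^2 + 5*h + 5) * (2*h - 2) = -2*h^3 + 12*h^2 - 10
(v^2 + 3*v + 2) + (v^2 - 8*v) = 2*v^2 - 5*v + 2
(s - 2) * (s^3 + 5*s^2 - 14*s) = s^4 + 3*s^3 - 24*s^2 + 28*s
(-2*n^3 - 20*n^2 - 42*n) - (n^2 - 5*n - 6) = -2*n^3 - 21*n^2 - 37*n + 6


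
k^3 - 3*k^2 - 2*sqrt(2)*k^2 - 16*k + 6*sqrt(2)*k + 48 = (k - 3)*(k - 4*sqrt(2))*(k + 2*sqrt(2))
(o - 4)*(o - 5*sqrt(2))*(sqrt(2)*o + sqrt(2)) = sqrt(2)*o^3 - 10*o^2 - 3*sqrt(2)*o^2 - 4*sqrt(2)*o + 30*o + 40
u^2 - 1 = (u - 1)*(u + 1)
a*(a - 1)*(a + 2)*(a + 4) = a^4 + 5*a^3 + 2*a^2 - 8*a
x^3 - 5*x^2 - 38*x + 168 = (x - 7)*(x - 4)*(x + 6)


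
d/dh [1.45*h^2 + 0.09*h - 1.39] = 2.9*h + 0.09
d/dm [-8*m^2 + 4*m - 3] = 4 - 16*m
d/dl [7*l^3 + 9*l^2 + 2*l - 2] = 21*l^2 + 18*l + 2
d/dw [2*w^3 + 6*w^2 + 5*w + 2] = 6*w^2 + 12*w + 5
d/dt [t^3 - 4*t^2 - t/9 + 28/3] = 3*t^2 - 8*t - 1/9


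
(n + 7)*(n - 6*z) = n^2 - 6*n*z + 7*n - 42*z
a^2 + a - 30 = (a - 5)*(a + 6)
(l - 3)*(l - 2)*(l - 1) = l^3 - 6*l^2 + 11*l - 6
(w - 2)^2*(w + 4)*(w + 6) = w^4 + 6*w^3 - 12*w^2 - 56*w + 96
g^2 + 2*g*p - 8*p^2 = (g - 2*p)*(g + 4*p)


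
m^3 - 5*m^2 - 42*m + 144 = (m - 8)*(m - 3)*(m + 6)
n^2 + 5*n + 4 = (n + 1)*(n + 4)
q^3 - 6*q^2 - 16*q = q*(q - 8)*(q + 2)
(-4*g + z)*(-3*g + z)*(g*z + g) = 12*g^3*z + 12*g^3 - 7*g^2*z^2 - 7*g^2*z + g*z^3 + g*z^2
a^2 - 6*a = a*(a - 6)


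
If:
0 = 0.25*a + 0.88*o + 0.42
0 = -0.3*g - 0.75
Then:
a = -3.52*o - 1.68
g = -2.50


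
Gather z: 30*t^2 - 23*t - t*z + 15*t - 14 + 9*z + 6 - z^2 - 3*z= 30*t^2 - 8*t - z^2 + z*(6 - t) - 8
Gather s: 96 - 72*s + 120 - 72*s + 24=240 - 144*s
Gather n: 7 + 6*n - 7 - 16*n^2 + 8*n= -16*n^2 + 14*n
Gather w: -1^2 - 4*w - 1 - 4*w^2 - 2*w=-4*w^2 - 6*w - 2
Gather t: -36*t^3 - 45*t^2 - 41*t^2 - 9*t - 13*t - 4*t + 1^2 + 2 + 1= -36*t^3 - 86*t^2 - 26*t + 4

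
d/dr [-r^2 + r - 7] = 1 - 2*r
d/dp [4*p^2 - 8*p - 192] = 8*p - 8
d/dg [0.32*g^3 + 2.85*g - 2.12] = 0.96*g^2 + 2.85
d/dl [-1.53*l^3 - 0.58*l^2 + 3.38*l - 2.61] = -4.59*l^2 - 1.16*l + 3.38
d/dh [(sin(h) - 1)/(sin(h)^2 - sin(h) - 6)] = (2*sin(h) + cos(h)^2 - 8)*cos(h)/(sin(h) + cos(h)^2 + 5)^2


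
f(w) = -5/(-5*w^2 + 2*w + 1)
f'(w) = -5*(10*w - 2)/(-5*w^2 + 2*w + 1)^2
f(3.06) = 0.13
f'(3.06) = -0.09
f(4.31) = 0.06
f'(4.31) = -0.03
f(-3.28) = 0.08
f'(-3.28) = 0.05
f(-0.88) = 1.08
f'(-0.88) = 2.52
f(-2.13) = 0.19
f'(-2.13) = 0.17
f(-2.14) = 0.19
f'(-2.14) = 0.17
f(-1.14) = 0.64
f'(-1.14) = 1.11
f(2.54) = 0.19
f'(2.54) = -0.17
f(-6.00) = 0.03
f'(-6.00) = 0.01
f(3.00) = 0.13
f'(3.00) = -0.10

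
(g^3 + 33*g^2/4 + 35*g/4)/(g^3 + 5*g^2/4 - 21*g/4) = (4*g^2 + 33*g + 35)/(4*g^2 + 5*g - 21)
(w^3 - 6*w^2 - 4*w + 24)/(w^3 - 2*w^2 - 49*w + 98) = (w^2 - 4*w - 12)/(w^2 - 49)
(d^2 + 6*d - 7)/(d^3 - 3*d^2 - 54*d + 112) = (d - 1)/(d^2 - 10*d + 16)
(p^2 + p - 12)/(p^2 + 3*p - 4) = (p - 3)/(p - 1)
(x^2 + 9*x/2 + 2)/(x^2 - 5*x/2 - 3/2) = (x + 4)/(x - 3)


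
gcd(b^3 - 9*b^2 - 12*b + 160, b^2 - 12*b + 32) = b - 8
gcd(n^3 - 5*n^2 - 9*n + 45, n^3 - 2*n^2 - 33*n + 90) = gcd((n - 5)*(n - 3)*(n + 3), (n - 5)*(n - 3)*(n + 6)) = n^2 - 8*n + 15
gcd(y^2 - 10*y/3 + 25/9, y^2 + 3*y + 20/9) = 1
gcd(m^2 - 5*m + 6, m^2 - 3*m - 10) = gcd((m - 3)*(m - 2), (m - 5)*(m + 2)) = 1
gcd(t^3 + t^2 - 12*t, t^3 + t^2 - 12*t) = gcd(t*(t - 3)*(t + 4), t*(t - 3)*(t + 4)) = t^3 + t^2 - 12*t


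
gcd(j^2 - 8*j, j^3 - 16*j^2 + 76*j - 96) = j - 8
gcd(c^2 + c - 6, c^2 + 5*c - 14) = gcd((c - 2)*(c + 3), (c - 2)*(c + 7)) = c - 2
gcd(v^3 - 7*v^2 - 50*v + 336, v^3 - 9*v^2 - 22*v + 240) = v^2 - 14*v + 48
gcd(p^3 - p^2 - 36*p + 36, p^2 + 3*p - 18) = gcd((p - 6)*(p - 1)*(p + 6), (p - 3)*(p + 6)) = p + 6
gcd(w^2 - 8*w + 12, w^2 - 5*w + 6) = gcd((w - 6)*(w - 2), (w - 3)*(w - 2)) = w - 2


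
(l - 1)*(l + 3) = l^2 + 2*l - 3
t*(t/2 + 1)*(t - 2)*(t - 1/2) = t^4/2 - t^3/4 - 2*t^2 + t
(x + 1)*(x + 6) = x^2 + 7*x + 6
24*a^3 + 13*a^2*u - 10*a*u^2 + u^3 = (-8*a + u)*(-3*a + u)*(a + u)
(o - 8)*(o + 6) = o^2 - 2*o - 48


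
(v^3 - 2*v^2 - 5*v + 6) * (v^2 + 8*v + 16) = v^5 + 6*v^4 - 5*v^3 - 66*v^2 - 32*v + 96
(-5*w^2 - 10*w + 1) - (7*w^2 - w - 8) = -12*w^2 - 9*w + 9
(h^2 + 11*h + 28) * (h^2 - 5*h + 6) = h^4 + 6*h^3 - 21*h^2 - 74*h + 168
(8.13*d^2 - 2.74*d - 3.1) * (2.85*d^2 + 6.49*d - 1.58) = 23.1705*d^4 + 44.9547*d^3 - 39.463*d^2 - 15.7898*d + 4.898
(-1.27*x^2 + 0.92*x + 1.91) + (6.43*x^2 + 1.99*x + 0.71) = 5.16*x^2 + 2.91*x + 2.62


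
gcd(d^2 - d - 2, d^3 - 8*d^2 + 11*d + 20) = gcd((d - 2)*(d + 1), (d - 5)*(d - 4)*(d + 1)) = d + 1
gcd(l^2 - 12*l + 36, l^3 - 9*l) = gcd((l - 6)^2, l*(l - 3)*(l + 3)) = 1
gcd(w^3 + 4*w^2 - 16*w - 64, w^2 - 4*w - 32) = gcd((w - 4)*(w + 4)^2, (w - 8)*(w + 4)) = w + 4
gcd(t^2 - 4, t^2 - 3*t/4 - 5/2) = t - 2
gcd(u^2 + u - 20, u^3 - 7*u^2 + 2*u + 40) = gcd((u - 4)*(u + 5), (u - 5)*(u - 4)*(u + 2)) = u - 4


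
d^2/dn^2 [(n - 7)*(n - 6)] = 2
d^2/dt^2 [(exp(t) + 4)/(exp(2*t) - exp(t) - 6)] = (exp(4*t) + 17*exp(3*t) + 24*exp(2*t) + 94*exp(t) + 12)*exp(t)/(exp(6*t) - 3*exp(5*t) - 15*exp(4*t) + 35*exp(3*t) + 90*exp(2*t) - 108*exp(t) - 216)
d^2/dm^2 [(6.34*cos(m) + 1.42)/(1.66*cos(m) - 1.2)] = (16.542232*sin(m)^2 - 11.95824*cos(m) + 16.542232)/(4.574296*cos(m)^3 - 9.92016*cos(m)^2 + 7.1712*cos(m) - 1.728)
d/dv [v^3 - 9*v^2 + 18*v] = 3*v^2 - 18*v + 18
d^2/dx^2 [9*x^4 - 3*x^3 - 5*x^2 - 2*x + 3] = 108*x^2 - 18*x - 10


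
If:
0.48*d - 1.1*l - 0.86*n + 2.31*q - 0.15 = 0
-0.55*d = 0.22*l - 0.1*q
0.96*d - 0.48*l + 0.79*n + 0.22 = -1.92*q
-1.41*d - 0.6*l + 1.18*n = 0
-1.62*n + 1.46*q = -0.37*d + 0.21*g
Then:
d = 0.23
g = -1.37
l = -0.73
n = -0.10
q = -0.37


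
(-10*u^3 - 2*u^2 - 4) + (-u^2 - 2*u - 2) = -10*u^3 - 3*u^2 - 2*u - 6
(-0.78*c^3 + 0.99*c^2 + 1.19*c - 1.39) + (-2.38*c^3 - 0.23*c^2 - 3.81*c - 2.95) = -3.16*c^3 + 0.76*c^2 - 2.62*c - 4.34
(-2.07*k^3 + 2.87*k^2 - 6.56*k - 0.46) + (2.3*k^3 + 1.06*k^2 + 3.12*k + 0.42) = 0.23*k^3 + 3.93*k^2 - 3.44*k - 0.04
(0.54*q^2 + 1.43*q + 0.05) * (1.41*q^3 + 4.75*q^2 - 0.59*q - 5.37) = 0.7614*q^5 + 4.5813*q^4 + 6.5444*q^3 - 3.506*q^2 - 7.7086*q - 0.2685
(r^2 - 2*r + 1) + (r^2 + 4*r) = 2*r^2 + 2*r + 1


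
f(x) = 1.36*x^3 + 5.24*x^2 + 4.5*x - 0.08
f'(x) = 4.08*x^2 + 10.48*x + 4.5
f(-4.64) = -44.01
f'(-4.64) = 43.71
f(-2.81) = -1.53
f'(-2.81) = 7.27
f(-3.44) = -8.91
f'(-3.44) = 16.73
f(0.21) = 1.11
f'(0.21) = 6.88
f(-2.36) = 0.61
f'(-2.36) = 2.49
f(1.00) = 11.02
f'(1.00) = 19.06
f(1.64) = 27.39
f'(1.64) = 32.66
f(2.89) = 89.52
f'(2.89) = 68.86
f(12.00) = 3158.56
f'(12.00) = 717.78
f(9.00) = 1456.30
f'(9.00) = 429.30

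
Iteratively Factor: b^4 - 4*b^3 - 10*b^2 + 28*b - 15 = (b + 3)*(b^3 - 7*b^2 + 11*b - 5) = (b - 1)*(b + 3)*(b^2 - 6*b + 5) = (b - 1)^2*(b + 3)*(b - 5)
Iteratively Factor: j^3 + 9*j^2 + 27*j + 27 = (j + 3)*(j^2 + 6*j + 9) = (j + 3)^2*(j + 3)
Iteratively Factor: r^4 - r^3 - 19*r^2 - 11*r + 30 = (r - 1)*(r^3 - 19*r - 30) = (r - 5)*(r - 1)*(r^2 + 5*r + 6) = (r - 5)*(r - 1)*(r + 3)*(r + 2)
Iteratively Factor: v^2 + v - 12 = (v + 4)*(v - 3)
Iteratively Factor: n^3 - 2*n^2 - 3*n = (n - 3)*(n^2 + n) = (n - 3)*(n + 1)*(n)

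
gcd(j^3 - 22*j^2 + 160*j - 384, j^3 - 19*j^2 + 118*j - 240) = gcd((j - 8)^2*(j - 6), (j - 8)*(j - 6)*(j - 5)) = j^2 - 14*j + 48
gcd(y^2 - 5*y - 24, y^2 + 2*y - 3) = y + 3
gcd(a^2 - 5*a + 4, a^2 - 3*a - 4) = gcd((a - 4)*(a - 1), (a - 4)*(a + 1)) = a - 4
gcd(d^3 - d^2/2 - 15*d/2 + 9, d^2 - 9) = d + 3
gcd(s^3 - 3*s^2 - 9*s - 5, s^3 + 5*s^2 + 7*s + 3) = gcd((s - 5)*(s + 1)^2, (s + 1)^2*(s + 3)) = s^2 + 2*s + 1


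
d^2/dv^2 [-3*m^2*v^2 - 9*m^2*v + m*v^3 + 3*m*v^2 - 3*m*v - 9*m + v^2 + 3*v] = -6*m^2 + 6*m*v + 6*m + 2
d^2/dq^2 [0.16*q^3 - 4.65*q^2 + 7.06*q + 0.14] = 0.96*q - 9.3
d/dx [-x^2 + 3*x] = 3 - 2*x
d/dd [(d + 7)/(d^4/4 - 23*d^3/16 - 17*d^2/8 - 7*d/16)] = 16*(-12*d^4 - 66*d^3 + 517*d^2 + 476*d + 49)/(d^2*(16*d^6 - 184*d^5 + 257*d^4 + 1508*d^3 + 1478*d^2 + 476*d + 49))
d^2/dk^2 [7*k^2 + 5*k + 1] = 14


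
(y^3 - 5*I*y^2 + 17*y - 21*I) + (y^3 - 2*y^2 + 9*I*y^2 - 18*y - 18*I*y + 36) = 2*y^3 - 2*y^2 + 4*I*y^2 - y - 18*I*y + 36 - 21*I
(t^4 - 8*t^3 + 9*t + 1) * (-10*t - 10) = -10*t^5 + 70*t^4 + 80*t^3 - 90*t^2 - 100*t - 10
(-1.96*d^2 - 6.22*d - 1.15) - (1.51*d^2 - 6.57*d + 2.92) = -3.47*d^2 + 0.350000000000001*d - 4.07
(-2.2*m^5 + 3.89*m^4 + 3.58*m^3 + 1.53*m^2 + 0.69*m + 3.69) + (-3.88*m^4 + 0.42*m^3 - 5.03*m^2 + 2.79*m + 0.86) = -2.2*m^5 + 0.0100000000000002*m^4 + 4.0*m^3 - 3.5*m^2 + 3.48*m + 4.55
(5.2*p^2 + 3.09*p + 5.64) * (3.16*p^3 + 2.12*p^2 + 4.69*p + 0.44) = 16.432*p^5 + 20.7884*p^4 + 48.7612*p^3 + 28.7369*p^2 + 27.8112*p + 2.4816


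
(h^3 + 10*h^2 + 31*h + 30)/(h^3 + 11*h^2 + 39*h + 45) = (h + 2)/(h + 3)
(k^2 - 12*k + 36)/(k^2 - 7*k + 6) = (k - 6)/(k - 1)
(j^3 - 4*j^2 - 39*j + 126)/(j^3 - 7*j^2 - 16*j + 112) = (j^2 + 3*j - 18)/(j^2 - 16)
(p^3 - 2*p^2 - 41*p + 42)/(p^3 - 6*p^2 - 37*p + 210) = (p - 1)/(p - 5)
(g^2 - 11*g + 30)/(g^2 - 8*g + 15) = (g - 6)/(g - 3)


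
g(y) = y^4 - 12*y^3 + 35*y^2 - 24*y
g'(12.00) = 2544.00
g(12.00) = 4752.00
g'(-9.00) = -6486.00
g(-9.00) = 18360.00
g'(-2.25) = -409.31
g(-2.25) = 393.50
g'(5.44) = -64.61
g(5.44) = -150.87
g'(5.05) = -73.44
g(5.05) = -123.69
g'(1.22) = 15.08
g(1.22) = 3.24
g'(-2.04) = -350.58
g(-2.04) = 313.81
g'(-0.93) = -123.45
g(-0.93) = 62.99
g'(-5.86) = -2475.35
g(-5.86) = 4936.49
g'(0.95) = 13.44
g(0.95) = -0.69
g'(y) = 4*y^3 - 36*y^2 + 70*y - 24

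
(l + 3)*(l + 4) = l^2 + 7*l + 12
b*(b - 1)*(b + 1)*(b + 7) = b^4 + 7*b^3 - b^2 - 7*b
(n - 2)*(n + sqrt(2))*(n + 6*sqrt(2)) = n^3 - 2*n^2 + 7*sqrt(2)*n^2 - 14*sqrt(2)*n + 12*n - 24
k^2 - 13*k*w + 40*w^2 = (k - 8*w)*(k - 5*w)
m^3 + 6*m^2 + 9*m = m*(m + 3)^2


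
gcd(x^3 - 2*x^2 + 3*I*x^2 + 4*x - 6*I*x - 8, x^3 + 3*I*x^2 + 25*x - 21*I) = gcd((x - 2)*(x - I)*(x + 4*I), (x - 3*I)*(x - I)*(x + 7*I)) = x - I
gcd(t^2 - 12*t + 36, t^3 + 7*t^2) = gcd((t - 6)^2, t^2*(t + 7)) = 1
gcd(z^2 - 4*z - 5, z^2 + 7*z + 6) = z + 1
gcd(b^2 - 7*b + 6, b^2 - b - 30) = b - 6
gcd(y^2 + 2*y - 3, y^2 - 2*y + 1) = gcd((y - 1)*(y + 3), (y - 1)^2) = y - 1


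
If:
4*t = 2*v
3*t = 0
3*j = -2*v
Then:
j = 0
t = 0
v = 0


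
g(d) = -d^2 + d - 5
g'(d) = 1 - 2*d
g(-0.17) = -5.20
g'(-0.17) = 1.34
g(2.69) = -9.55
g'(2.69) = -4.38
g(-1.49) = -8.71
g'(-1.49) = 3.98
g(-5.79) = -44.31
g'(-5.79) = 12.58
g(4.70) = -22.39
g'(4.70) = -8.40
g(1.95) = -6.85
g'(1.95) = -2.90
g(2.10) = -7.31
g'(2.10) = -3.20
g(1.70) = -6.19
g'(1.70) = -2.40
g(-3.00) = -17.00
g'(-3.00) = 7.00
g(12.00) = -137.00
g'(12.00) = -23.00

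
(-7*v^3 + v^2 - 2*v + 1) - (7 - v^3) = -6*v^3 + v^2 - 2*v - 6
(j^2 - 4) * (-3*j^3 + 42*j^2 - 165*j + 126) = -3*j^5 + 42*j^4 - 153*j^3 - 42*j^2 + 660*j - 504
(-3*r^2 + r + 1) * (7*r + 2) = -21*r^3 + r^2 + 9*r + 2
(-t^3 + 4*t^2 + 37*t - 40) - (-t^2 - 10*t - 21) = -t^3 + 5*t^2 + 47*t - 19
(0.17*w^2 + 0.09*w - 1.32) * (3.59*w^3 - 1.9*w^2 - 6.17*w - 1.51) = 0.6103*w^5 + 9.9999999999989e-5*w^4 - 5.9587*w^3 + 1.696*w^2 + 8.0085*w + 1.9932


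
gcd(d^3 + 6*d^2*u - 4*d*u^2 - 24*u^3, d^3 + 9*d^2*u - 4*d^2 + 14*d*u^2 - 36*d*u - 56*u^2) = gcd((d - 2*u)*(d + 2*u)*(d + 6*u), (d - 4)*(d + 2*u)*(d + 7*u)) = d + 2*u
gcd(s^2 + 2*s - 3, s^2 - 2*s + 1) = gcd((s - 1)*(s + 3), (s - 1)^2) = s - 1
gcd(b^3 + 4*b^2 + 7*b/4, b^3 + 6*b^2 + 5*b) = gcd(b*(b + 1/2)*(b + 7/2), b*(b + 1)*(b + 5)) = b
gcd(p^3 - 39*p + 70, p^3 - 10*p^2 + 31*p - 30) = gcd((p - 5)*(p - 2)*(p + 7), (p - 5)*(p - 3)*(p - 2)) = p^2 - 7*p + 10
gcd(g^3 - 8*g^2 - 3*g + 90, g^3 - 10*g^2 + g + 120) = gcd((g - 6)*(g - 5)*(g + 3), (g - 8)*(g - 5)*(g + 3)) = g^2 - 2*g - 15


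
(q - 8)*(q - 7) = q^2 - 15*q + 56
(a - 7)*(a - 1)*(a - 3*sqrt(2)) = a^3 - 8*a^2 - 3*sqrt(2)*a^2 + 7*a + 24*sqrt(2)*a - 21*sqrt(2)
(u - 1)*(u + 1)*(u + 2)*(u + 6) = u^4 + 8*u^3 + 11*u^2 - 8*u - 12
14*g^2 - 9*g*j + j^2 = (-7*g + j)*(-2*g + j)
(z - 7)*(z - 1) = z^2 - 8*z + 7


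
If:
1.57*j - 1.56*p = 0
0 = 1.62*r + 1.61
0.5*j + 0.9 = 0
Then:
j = -1.80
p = -1.81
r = -0.99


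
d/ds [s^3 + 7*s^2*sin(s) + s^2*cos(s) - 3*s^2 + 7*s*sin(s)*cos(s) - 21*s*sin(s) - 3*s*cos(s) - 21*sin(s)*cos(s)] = -s^2*sin(s) + 7*s^2*cos(s) + 3*s^2 + 17*s*sin(s) - 19*s*cos(s) + 7*s*cos(2*s) - 6*s - 21*sin(s) + 7*sin(2*s)/2 - 3*cos(s) - 21*cos(2*s)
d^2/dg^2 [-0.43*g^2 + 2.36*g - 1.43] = -0.860000000000000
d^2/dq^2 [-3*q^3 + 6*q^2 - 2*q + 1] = 12 - 18*q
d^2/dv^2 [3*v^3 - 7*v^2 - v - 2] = 18*v - 14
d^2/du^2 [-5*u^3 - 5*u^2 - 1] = -30*u - 10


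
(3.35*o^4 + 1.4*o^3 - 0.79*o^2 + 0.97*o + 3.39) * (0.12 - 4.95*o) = -16.5825*o^5 - 6.528*o^4 + 4.0785*o^3 - 4.8963*o^2 - 16.6641*o + 0.4068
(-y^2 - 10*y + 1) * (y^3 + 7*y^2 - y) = -y^5 - 17*y^4 - 68*y^3 + 17*y^2 - y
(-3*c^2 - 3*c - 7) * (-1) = 3*c^2 + 3*c + 7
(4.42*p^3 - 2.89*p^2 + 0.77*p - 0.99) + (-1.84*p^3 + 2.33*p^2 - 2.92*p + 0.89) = 2.58*p^3 - 0.56*p^2 - 2.15*p - 0.1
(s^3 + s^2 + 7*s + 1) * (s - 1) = s^4 + 6*s^2 - 6*s - 1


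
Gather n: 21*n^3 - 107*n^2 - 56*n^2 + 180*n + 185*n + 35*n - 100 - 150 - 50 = 21*n^3 - 163*n^2 + 400*n - 300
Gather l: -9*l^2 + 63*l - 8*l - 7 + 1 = -9*l^2 + 55*l - 6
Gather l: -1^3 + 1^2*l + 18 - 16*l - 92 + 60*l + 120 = 45*l + 45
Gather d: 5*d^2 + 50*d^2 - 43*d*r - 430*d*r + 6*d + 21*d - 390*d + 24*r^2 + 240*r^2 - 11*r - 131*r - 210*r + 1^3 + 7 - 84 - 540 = 55*d^2 + d*(-473*r - 363) + 264*r^2 - 352*r - 616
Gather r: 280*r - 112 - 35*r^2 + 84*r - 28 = -35*r^2 + 364*r - 140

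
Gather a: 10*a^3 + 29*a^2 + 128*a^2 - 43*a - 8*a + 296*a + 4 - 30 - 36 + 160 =10*a^3 + 157*a^2 + 245*a + 98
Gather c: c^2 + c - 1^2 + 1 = c^2 + c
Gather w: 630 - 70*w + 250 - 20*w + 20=900 - 90*w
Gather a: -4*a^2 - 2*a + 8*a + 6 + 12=-4*a^2 + 6*a + 18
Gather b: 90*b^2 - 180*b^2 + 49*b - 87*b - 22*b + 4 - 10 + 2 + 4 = -90*b^2 - 60*b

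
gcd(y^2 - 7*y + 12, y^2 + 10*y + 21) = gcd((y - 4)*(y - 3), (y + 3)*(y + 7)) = 1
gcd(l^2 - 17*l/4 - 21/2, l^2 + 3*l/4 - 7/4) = l + 7/4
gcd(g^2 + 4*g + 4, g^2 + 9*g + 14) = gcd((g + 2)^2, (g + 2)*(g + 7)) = g + 2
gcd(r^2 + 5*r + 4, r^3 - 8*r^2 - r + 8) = r + 1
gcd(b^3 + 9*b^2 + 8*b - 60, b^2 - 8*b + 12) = b - 2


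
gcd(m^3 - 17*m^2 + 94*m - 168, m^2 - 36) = m - 6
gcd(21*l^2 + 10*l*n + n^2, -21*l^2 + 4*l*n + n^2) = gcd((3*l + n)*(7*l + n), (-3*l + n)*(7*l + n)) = 7*l + n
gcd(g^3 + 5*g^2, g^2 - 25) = g + 5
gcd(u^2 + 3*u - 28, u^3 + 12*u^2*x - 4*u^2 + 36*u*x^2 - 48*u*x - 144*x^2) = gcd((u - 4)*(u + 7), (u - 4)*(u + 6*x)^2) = u - 4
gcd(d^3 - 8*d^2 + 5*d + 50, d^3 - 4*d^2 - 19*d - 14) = d + 2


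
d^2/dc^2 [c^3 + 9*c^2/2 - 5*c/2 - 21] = 6*c + 9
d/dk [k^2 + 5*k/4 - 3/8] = 2*k + 5/4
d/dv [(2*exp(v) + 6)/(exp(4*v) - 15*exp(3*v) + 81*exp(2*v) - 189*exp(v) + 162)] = 6*(27 - exp(2*v))*exp(v)/(exp(6*v) - 24*exp(5*v) + 234*exp(4*v) - 1188*exp(3*v) + 3321*exp(2*v) - 4860*exp(v) + 2916)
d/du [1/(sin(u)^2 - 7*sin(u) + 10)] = (7 - 2*sin(u))*cos(u)/(sin(u)^2 - 7*sin(u) + 10)^2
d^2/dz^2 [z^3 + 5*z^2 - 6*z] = 6*z + 10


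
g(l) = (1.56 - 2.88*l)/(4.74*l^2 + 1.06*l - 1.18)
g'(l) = (1.56 - 2.88*l)*(-9.48*l - 1.06)/(4.74*l^2 + 1.06*l - 1.18)^2 - 2.88/(4.74*l^2 + 1.06*l - 1.18)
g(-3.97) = 0.19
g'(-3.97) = 0.06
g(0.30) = -1.60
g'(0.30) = -7.72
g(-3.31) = 0.23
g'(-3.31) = 0.09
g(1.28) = -0.27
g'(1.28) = 0.08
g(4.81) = -0.11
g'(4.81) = 0.02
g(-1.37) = 0.88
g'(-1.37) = 1.21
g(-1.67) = 0.62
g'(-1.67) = 0.61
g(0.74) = -0.26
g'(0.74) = -0.36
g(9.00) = -0.06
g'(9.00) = 0.01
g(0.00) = -1.32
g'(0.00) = 1.25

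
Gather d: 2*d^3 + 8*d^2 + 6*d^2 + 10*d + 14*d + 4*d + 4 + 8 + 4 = 2*d^3 + 14*d^2 + 28*d + 16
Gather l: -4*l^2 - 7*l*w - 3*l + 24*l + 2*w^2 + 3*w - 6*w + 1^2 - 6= -4*l^2 + l*(21 - 7*w) + 2*w^2 - 3*w - 5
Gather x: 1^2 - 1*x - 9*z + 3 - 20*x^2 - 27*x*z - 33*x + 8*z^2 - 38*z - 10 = -20*x^2 + x*(-27*z - 34) + 8*z^2 - 47*z - 6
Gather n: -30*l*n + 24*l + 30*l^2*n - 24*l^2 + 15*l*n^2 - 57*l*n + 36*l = -24*l^2 + 15*l*n^2 + 60*l + n*(30*l^2 - 87*l)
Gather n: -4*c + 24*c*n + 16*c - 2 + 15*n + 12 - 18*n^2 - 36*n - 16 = 12*c - 18*n^2 + n*(24*c - 21) - 6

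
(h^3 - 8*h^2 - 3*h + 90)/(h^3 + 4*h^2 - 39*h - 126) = (h - 5)/(h + 7)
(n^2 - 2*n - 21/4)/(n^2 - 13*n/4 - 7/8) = 2*(2*n + 3)/(4*n + 1)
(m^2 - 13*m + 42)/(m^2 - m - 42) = (m - 6)/(m + 6)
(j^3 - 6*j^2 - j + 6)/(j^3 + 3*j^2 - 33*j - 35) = (j^2 - 7*j + 6)/(j^2 + 2*j - 35)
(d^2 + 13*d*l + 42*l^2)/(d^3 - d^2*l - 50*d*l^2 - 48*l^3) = (d + 7*l)/(d^2 - 7*d*l - 8*l^2)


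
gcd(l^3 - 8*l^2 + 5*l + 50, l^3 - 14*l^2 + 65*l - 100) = l^2 - 10*l + 25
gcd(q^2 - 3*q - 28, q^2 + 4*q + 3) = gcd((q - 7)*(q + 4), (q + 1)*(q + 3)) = 1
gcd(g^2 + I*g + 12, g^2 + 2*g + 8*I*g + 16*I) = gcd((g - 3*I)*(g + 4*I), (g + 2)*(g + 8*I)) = 1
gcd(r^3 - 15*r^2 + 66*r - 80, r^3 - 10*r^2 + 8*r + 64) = r - 8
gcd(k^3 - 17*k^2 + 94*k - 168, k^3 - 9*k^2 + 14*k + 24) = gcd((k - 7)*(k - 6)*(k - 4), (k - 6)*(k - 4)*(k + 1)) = k^2 - 10*k + 24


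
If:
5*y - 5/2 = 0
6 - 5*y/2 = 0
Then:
No Solution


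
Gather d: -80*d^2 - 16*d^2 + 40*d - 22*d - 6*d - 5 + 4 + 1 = -96*d^2 + 12*d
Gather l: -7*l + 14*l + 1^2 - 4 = 7*l - 3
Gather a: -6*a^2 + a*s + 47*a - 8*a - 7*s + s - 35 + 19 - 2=-6*a^2 + a*(s + 39) - 6*s - 18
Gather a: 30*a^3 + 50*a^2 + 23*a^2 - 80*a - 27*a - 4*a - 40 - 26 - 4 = 30*a^3 + 73*a^2 - 111*a - 70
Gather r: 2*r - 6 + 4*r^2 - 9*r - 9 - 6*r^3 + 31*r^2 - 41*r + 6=-6*r^3 + 35*r^2 - 48*r - 9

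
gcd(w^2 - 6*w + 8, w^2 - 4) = w - 2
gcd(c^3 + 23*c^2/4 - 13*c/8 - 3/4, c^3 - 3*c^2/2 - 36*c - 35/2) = 1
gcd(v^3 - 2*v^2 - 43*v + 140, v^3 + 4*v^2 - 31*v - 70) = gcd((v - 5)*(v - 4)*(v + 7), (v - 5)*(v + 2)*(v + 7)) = v^2 + 2*v - 35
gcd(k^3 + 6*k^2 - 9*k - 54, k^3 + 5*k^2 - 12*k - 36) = k^2 + 3*k - 18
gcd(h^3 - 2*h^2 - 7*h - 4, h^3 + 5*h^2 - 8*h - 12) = h + 1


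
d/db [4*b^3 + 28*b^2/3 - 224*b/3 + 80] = 12*b^2 + 56*b/3 - 224/3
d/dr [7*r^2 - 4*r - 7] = 14*r - 4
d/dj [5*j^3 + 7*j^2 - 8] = j*(15*j + 14)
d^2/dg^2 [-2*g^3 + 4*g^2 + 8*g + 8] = 8 - 12*g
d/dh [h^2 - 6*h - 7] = 2*h - 6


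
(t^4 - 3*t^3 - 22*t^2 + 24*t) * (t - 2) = t^5 - 5*t^4 - 16*t^3 + 68*t^2 - 48*t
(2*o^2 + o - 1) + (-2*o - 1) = 2*o^2 - o - 2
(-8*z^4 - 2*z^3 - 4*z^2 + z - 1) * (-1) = 8*z^4 + 2*z^3 + 4*z^2 - z + 1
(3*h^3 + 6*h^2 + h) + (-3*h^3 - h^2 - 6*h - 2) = 5*h^2 - 5*h - 2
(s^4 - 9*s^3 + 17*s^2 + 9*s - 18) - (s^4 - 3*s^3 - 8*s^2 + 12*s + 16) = -6*s^3 + 25*s^2 - 3*s - 34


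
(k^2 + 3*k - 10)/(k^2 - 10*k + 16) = (k + 5)/(k - 8)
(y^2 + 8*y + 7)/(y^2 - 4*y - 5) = (y + 7)/(y - 5)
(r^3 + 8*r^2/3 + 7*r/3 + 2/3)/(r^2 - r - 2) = (3*r^2 + 5*r + 2)/(3*(r - 2))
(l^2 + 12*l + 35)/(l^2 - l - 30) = (l + 7)/(l - 6)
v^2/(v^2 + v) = v/(v + 1)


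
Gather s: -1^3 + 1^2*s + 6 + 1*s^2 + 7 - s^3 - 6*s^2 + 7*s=-s^3 - 5*s^2 + 8*s + 12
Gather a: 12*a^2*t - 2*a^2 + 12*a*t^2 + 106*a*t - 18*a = a^2*(12*t - 2) + a*(12*t^2 + 106*t - 18)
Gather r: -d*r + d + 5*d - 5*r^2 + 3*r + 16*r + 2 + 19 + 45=6*d - 5*r^2 + r*(19 - d) + 66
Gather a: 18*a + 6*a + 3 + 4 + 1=24*a + 8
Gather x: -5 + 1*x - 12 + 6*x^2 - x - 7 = 6*x^2 - 24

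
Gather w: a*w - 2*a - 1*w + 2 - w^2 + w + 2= a*w - 2*a - w^2 + 4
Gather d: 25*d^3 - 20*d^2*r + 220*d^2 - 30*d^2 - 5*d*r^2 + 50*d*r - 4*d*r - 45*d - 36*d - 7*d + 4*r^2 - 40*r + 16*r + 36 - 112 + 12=25*d^3 + d^2*(190 - 20*r) + d*(-5*r^2 + 46*r - 88) + 4*r^2 - 24*r - 64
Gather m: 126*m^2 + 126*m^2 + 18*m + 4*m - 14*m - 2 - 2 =252*m^2 + 8*m - 4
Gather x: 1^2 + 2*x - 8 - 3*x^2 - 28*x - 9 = -3*x^2 - 26*x - 16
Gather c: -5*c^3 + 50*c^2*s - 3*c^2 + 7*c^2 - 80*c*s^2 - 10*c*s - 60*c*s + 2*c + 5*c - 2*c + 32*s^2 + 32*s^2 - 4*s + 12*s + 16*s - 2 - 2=-5*c^3 + c^2*(50*s + 4) + c*(-80*s^2 - 70*s + 5) + 64*s^2 + 24*s - 4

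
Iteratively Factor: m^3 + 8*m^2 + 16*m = (m + 4)*(m^2 + 4*m) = m*(m + 4)*(m + 4)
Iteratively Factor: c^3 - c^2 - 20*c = (c + 4)*(c^2 - 5*c) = (c - 5)*(c + 4)*(c)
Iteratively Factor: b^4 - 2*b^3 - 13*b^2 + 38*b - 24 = (b - 3)*(b^3 + b^2 - 10*b + 8) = (b - 3)*(b - 1)*(b^2 + 2*b - 8) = (b - 3)*(b - 1)*(b + 4)*(b - 2)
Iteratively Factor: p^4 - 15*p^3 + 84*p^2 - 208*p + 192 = (p - 3)*(p^3 - 12*p^2 + 48*p - 64) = (p - 4)*(p - 3)*(p^2 - 8*p + 16) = (p - 4)^2*(p - 3)*(p - 4)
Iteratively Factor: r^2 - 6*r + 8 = (r - 4)*(r - 2)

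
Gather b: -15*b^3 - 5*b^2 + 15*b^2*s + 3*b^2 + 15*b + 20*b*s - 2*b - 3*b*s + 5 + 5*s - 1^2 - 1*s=-15*b^3 + b^2*(15*s - 2) + b*(17*s + 13) + 4*s + 4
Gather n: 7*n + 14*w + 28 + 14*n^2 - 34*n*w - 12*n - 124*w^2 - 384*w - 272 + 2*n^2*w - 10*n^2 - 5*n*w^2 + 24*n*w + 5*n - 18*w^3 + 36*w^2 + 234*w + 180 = n^2*(2*w + 4) + n*(-5*w^2 - 10*w) - 18*w^3 - 88*w^2 - 136*w - 64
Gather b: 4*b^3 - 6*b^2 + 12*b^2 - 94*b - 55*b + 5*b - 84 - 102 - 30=4*b^3 + 6*b^2 - 144*b - 216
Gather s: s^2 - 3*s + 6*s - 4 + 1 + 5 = s^2 + 3*s + 2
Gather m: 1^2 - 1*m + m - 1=0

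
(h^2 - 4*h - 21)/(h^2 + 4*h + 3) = (h - 7)/(h + 1)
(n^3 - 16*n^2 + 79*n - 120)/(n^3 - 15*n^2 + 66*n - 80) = (n - 3)/(n - 2)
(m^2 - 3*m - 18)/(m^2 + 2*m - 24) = (m^2 - 3*m - 18)/(m^2 + 2*m - 24)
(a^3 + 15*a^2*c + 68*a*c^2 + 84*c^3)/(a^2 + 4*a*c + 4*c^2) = (a^2 + 13*a*c + 42*c^2)/(a + 2*c)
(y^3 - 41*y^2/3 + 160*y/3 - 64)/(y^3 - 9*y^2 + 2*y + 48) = (y - 8/3)/(y + 2)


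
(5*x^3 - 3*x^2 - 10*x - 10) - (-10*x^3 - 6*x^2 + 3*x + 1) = 15*x^3 + 3*x^2 - 13*x - 11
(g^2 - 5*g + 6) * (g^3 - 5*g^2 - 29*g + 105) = g^5 - 10*g^4 + 2*g^3 + 220*g^2 - 699*g + 630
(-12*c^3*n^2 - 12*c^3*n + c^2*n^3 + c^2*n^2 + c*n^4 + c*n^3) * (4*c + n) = -48*c^4*n^2 - 48*c^4*n - 8*c^3*n^3 - 8*c^3*n^2 + 5*c^2*n^4 + 5*c^2*n^3 + c*n^5 + c*n^4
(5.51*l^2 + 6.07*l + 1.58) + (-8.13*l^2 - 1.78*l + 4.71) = -2.62*l^2 + 4.29*l + 6.29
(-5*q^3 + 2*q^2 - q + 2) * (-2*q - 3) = 10*q^4 + 11*q^3 - 4*q^2 - q - 6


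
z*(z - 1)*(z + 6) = z^3 + 5*z^2 - 6*z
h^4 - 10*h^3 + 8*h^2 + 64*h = h*(h - 8)*(h - 4)*(h + 2)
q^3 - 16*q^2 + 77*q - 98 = (q - 7)^2*(q - 2)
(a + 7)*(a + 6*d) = a^2 + 6*a*d + 7*a + 42*d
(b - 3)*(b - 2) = b^2 - 5*b + 6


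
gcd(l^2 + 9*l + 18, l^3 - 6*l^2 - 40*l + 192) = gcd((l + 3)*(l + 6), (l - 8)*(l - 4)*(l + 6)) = l + 6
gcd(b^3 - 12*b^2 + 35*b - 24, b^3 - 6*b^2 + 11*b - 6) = b^2 - 4*b + 3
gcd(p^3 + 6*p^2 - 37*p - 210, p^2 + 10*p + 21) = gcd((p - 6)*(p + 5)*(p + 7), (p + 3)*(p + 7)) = p + 7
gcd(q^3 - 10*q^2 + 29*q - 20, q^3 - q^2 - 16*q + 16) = q^2 - 5*q + 4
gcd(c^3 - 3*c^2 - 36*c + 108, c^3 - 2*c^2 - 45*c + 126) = c^2 - 9*c + 18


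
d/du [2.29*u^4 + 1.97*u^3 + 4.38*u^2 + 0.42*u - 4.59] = 9.16*u^3 + 5.91*u^2 + 8.76*u + 0.42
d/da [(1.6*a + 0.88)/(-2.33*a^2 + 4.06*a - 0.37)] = (3.728*a^2 + 4.1008*a - 4.1648)/(5.4289*a^4 - 18.9196*a^3 + 18.2078*a^2 - 3.0044*a + 0.1369)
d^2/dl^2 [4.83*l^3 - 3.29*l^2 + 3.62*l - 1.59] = 28.98*l - 6.58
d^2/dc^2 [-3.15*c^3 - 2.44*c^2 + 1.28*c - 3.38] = -18.9*c - 4.88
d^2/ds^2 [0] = 0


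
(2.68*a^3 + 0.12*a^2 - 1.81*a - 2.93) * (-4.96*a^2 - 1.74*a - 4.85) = -13.2928*a^5 - 5.2584*a^4 - 4.2292*a^3 + 17.1002*a^2 + 13.8767*a + 14.2105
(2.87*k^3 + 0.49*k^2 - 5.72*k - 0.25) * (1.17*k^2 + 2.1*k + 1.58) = 3.3579*k^5 + 6.6003*k^4 - 1.1288*k^3 - 11.5303*k^2 - 9.5626*k - 0.395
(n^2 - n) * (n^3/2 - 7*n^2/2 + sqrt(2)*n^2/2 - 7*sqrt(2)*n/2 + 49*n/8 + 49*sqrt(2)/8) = n^5/2 - 4*n^4 + sqrt(2)*n^4/2 - 4*sqrt(2)*n^3 + 77*n^3/8 - 49*n^2/8 + 77*sqrt(2)*n^2/8 - 49*sqrt(2)*n/8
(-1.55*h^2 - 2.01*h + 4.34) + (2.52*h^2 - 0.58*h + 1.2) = 0.97*h^2 - 2.59*h + 5.54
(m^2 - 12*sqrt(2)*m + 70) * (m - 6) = m^3 - 12*sqrt(2)*m^2 - 6*m^2 + 70*m + 72*sqrt(2)*m - 420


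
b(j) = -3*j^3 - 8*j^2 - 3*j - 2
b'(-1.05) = 3.88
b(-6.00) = 376.00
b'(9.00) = -876.00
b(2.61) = -117.67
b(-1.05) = -4.20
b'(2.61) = -106.07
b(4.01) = -336.11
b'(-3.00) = -36.00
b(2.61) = -117.67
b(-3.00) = 16.00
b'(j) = -9*j^2 - 16*j - 3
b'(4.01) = -211.88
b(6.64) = -1252.90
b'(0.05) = -3.82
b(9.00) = -2864.00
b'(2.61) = -106.07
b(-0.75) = -2.98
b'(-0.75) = 3.94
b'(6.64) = -506.05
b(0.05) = -2.17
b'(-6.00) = -231.00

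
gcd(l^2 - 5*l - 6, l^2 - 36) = l - 6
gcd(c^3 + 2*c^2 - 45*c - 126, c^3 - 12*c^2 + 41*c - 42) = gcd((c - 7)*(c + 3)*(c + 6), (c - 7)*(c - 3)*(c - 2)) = c - 7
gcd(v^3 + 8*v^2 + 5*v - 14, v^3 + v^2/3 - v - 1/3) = v - 1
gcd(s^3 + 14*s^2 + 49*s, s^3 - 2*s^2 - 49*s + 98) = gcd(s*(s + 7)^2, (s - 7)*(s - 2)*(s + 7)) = s + 7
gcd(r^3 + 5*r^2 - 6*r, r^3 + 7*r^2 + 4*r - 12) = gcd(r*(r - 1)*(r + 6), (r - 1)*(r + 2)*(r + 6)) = r^2 + 5*r - 6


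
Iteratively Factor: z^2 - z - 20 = (z + 4)*(z - 5)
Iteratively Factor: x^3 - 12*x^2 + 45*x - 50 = (x - 5)*(x^2 - 7*x + 10) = (x - 5)^2*(x - 2)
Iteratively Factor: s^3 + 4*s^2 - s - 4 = (s - 1)*(s^2 + 5*s + 4) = (s - 1)*(s + 4)*(s + 1)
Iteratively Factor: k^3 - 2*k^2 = (k - 2)*(k^2) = k*(k - 2)*(k)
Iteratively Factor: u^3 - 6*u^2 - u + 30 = (u + 2)*(u^2 - 8*u + 15) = (u - 3)*(u + 2)*(u - 5)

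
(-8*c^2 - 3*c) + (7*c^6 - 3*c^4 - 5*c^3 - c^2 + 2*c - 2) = 7*c^6 - 3*c^4 - 5*c^3 - 9*c^2 - c - 2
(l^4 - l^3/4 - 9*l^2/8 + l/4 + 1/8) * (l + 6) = l^5 + 23*l^4/4 - 21*l^3/8 - 13*l^2/2 + 13*l/8 + 3/4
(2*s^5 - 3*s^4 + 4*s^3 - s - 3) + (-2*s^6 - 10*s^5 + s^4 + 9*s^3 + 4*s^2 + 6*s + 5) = -2*s^6 - 8*s^5 - 2*s^4 + 13*s^3 + 4*s^2 + 5*s + 2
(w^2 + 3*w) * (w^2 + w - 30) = w^4 + 4*w^3 - 27*w^2 - 90*w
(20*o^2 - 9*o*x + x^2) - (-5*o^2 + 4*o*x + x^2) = 25*o^2 - 13*o*x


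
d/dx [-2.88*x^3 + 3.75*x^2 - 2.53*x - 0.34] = -8.64*x^2 + 7.5*x - 2.53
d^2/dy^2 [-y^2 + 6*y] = -2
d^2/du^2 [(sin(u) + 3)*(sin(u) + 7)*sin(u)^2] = -16*sin(u)^4 - 90*sin(u)^3 - 72*sin(u)^2 + 60*sin(u) + 42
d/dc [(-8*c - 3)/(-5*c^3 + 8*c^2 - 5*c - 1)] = (-80*c^3 + 19*c^2 + 48*c - 7)/(25*c^6 - 80*c^5 + 114*c^4 - 70*c^3 + 9*c^2 + 10*c + 1)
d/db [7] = 0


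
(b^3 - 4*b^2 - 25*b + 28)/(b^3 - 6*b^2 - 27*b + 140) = (b^2 + 3*b - 4)/(b^2 + b - 20)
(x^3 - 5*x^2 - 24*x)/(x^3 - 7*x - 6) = x*(-x^2 + 5*x + 24)/(-x^3 + 7*x + 6)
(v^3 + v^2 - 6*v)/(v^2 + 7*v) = (v^2 + v - 6)/(v + 7)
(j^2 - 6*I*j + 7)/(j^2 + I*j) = (j - 7*I)/j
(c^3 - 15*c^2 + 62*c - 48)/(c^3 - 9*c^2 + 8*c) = (c - 6)/c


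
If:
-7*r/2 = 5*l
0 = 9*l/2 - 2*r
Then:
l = 0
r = 0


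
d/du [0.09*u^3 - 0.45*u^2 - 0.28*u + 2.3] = 0.27*u^2 - 0.9*u - 0.28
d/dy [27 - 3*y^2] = -6*y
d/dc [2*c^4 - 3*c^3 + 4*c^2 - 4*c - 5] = 8*c^3 - 9*c^2 + 8*c - 4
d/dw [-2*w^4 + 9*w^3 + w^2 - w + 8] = -8*w^3 + 27*w^2 + 2*w - 1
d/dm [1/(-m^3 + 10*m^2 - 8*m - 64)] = (3*m^2 - 20*m + 8)/(m^3 - 10*m^2 + 8*m + 64)^2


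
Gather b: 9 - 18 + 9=0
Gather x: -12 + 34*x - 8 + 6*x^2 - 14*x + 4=6*x^2 + 20*x - 16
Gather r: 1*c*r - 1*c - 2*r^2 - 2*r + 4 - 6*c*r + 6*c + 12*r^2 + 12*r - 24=5*c + 10*r^2 + r*(10 - 5*c) - 20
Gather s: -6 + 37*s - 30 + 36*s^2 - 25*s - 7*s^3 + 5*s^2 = -7*s^3 + 41*s^2 + 12*s - 36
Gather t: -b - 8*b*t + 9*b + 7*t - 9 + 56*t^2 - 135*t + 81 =8*b + 56*t^2 + t*(-8*b - 128) + 72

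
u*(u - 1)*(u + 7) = u^3 + 6*u^2 - 7*u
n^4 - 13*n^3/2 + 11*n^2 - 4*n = n*(n - 4)*(n - 2)*(n - 1/2)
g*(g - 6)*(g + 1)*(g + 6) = g^4 + g^3 - 36*g^2 - 36*g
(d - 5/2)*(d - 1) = d^2 - 7*d/2 + 5/2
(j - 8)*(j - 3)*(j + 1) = j^3 - 10*j^2 + 13*j + 24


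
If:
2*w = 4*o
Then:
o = w/2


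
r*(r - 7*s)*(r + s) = r^3 - 6*r^2*s - 7*r*s^2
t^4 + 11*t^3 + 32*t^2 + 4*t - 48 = (t - 1)*(t + 2)*(t + 4)*(t + 6)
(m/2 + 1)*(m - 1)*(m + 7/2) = m^3/2 + 9*m^2/4 + 3*m/4 - 7/2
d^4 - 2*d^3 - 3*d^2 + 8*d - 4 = (d - 2)*(d - 1)^2*(d + 2)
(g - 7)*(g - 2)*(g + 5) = g^3 - 4*g^2 - 31*g + 70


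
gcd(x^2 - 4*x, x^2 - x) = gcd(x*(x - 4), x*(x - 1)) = x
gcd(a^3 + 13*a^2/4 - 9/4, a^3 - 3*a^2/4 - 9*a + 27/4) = a^2 + 9*a/4 - 9/4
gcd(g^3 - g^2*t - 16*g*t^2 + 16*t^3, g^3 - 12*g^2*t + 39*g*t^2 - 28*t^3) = g^2 - 5*g*t + 4*t^2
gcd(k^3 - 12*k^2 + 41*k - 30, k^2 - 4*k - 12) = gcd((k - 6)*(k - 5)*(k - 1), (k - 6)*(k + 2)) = k - 6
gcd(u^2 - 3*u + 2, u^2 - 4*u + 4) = u - 2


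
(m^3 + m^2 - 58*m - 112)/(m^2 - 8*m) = m + 9 + 14/m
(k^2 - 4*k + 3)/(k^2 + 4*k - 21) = (k - 1)/(k + 7)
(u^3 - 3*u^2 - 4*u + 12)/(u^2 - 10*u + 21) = (u^2 - 4)/(u - 7)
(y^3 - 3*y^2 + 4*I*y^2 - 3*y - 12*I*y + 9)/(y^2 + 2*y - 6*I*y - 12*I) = (y^3 + y^2*(-3 + 4*I) + y*(-3 - 12*I) + 9)/(y^2 + y*(2 - 6*I) - 12*I)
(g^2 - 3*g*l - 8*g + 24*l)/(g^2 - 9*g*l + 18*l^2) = (g - 8)/(g - 6*l)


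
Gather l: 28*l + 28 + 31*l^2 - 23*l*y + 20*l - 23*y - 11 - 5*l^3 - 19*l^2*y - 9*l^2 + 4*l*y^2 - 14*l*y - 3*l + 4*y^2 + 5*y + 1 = -5*l^3 + l^2*(22 - 19*y) + l*(4*y^2 - 37*y + 45) + 4*y^2 - 18*y + 18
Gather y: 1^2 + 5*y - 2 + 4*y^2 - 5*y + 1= 4*y^2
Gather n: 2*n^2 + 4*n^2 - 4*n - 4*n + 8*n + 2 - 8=6*n^2 - 6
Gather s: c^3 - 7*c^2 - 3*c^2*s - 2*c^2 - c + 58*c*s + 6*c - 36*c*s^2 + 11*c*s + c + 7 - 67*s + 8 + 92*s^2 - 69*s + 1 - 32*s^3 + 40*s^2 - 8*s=c^3 - 9*c^2 + 6*c - 32*s^3 + s^2*(132 - 36*c) + s*(-3*c^2 + 69*c - 144) + 16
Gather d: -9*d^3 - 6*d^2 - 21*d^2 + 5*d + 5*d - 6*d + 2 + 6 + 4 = -9*d^3 - 27*d^2 + 4*d + 12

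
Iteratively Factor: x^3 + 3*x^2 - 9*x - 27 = (x + 3)*(x^2 - 9) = (x + 3)^2*(x - 3)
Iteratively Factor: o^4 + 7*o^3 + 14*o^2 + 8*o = (o + 4)*(o^3 + 3*o^2 + 2*o) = o*(o + 4)*(o^2 + 3*o + 2) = o*(o + 2)*(o + 4)*(o + 1)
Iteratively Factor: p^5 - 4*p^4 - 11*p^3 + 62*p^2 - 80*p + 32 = (p - 2)*(p^4 - 2*p^3 - 15*p^2 + 32*p - 16) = (p - 2)*(p - 1)*(p^3 - p^2 - 16*p + 16) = (p - 2)*(p - 1)^2*(p^2 - 16) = (p - 4)*(p - 2)*(p - 1)^2*(p + 4)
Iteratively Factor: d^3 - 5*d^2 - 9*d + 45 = (d - 3)*(d^2 - 2*d - 15) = (d - 3)*(d + 3)*(d - 5)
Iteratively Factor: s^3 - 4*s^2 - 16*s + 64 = (s - 4)*(s^2 - 16) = (s - 4)^2*(s + 4)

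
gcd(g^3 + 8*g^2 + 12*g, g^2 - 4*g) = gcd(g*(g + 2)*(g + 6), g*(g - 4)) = g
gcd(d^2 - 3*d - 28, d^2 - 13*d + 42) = d - 7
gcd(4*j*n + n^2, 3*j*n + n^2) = n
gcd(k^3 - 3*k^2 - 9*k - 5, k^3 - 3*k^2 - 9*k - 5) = k^3 - 3*k^2 - 9*k - 5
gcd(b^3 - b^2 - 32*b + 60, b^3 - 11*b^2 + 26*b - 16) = b - 2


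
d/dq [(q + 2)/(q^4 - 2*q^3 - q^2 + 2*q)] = (q*(q^3 - 2*q^2 - q + 2) - 2*(q + 2)*(2*q^3 - 3*q^2 - q + 1))/(q^2*(q^3 - 2*q^2 - q + 2)^2)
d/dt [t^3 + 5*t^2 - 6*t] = 3*t^2 + 10*t - 6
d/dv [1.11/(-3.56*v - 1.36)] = 3.9516/(3.56*v + 1.36)^2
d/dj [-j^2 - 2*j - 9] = -2*j - 2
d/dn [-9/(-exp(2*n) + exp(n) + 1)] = (9 - 18*exp(n))*exp(n)/(-exp(2*n) + exp(n) + 1)^2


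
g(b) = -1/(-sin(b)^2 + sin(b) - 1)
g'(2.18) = 0.50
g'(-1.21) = 0.13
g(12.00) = 0.55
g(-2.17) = 0.40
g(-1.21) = 0.36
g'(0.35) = 0.49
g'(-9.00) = -0.66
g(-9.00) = 0.63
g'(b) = -(2*sin(b)*cos(b) - cos(b))/(-sin(b)^2 + sin(b) - 1)^2 = (1 - 2*sin(b))*cos(b)/(sin(b)^2 - sin(b) + 1)^2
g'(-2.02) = -0.17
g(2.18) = 1.17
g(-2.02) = 0.37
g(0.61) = 1.32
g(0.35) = 1.29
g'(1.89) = 0.31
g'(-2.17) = -0.24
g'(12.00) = 0.53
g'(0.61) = -0.21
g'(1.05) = -0.47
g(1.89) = 1.05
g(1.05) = 1.13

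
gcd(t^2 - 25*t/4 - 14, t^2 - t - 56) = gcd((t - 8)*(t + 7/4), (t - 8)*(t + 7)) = t - 8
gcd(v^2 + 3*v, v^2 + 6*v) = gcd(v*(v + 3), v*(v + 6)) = v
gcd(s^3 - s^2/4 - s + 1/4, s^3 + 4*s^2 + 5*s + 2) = s + 1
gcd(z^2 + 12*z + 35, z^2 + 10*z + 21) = z + 7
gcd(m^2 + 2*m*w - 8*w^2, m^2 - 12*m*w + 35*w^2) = 1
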